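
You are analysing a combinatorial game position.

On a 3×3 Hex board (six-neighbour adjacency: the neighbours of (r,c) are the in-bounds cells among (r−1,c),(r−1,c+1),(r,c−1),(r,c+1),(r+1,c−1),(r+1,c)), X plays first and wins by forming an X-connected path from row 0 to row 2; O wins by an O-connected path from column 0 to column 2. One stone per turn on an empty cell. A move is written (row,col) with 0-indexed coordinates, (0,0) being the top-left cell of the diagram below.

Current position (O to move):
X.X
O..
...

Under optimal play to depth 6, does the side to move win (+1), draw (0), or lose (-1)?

[X.X/O../...] O move#1: (0,1):-1/XOX/O../..., (1,1):-1/X.X/OO./..., (1,2):-1/X.X/O.O/..., (2,0):-1/X.X/O../O.., (2,1):+1/X.X/O../.O.*, (2,2):-1/X.X/O../..O
[X.X/O../.O.] X move#2: (0,1):-1/XXX/O../.O.*, (1,1):-1/X.X/OX./.O., (1,2):-1/X.X/O.X/.O., (2,0):-1/X.X/O../XO., (2,2):-1/X.X/O../.OX
[XXX/O../.O.] O move#3: (1,1):+1/XXX/OO./.O.*, (1,2):+1/XXX/O.O/.O., (2,0):+1/XXX/O../OO., (2,2):+1/XXX/O../.OO
[XXX/OO./.O.] X move#4: (1,2):-1/XXX/OOX/.O.*, (2,0):-1/XXX/OO./XO., (2,2):-1/XXX/OO./.OX
[XXX/OOX/.O.] O move#5: (2,0):-1/XXX/OOX/OO., (2,2):+1/XXX/OOX/.OO*
[XXX/OOX/.OO] end (terminal -1, X#6); searched X.X/O../... to 6

value(X.X/O../..., O) = +1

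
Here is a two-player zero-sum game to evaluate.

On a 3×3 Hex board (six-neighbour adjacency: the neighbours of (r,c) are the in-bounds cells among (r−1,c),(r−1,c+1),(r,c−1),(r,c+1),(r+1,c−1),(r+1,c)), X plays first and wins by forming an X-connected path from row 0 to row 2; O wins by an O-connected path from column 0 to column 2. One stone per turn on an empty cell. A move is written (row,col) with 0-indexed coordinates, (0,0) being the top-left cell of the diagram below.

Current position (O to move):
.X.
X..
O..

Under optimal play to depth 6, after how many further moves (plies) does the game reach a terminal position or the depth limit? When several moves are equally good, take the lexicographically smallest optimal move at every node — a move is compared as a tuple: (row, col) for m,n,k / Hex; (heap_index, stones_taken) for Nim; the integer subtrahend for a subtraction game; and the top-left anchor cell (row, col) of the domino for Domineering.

PV length from [.X./X../O..]: 3 plies

ply 1, O at .X./X../O.. | (0,0)=-1→OX./X../O..; (0,2)=+1→.XO/X../O..*; (1,1)=+1→.X./XO./O..; (1,2)=+1→.X./X.O/O..; (2,1)=+1→.X./X../OO.; (2,2)=+1→.X./X../O.O
ply 2, X at .XO/X../O.. | (0,0)=-1→XXO/X../O..*; (1,1)=-1→.XO/XX./O..; (1,2)=-1→.XO/X.X/O..; (2,1)=-1→.XO/X../OX.; (2,2)=-1→.XO/X../O.X
ply 3, O at XXO/X../O.. | (1,1)=+1→XXO/XO./O..*; (1,2)=+1→XXO/X.O/O..; (2,1)=+1→XXO/X../OO.; (2,2)=+1→XXO/X../O.O
ply 4: XXO/XO./O.. is terminal -1 (X); from .X./X../O.. depth 6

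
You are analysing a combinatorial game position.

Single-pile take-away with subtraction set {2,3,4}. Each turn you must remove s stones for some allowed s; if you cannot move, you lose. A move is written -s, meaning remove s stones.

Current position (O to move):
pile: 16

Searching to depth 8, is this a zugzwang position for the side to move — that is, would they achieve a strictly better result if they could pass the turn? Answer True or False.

zugzwang(16, O) = False

ply 1, O at 16 | -2=-1→14; -3=+1→13*; -4=+1→12
ply 2, X at 13 | -2=-1→11*; -3=-1→10; -4=-1→9
ply 3, O at 11 | -2=-1→9; -3=-1→8; -4=+1→7*
ply 4, X at 7 | -2=-1→5*; -3=-1→4; -4=-1→3
ply 5, O at 5 | -2=-1→3; -3=-1→2; -4=+1→1*
ply 6: 1 is terminal -1 (X); from 16 depth 8
pass branch (X moves first from the same position):
  | ply 1, X at 16 | -2=-1→14; -3=+1→13*; -4=+1→12
  | ply 2, O at 13 | -2=-1→11*; -3=-1→10; -4=-1→9
  | ply 3, X at 11 | -2=-1→9; -3=-1→8; -4=+1→7*
  | ply 4, O at 7 | -2=-1→5*; -3=-1→4; -4=-1→3
  | ply 5, X at 5 | -2=-1→3; -3=-1→2; -4=+1→1*
  | ply 6: 1 is terminal -1 (O); from 16 depth 8
O moving scores +1; O passing scores -1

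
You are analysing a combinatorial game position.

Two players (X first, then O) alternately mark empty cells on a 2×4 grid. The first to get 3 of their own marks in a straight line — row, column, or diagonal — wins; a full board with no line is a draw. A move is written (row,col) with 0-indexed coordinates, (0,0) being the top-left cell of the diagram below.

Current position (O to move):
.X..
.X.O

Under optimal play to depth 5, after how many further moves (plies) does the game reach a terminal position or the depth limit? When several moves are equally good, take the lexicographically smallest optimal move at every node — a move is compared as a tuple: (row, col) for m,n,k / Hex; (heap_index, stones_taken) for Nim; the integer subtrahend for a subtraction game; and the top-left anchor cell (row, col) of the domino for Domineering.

ply 1, O at .X../.X.O | (0,0)=+0→OX../.X.O*; (0,2)=+0→.XO./.X.O; (0,3)=+0→.X.O/.X.O; (1,0)=-1→.X../OX.O; (1,2)=-1→.X../.XOO
ply 2, X at OX../.X.O | (0,2)=+0→OXX./.X.O*; (0,3)=+0→OX.X/.X.O; (1,0)=+0→OX../XX.O; (1,2)=+0→OX../.XXO
ply 3, O at OXX./.X.O | (0,3)=+0→OXXO/.X.O*; (1,0)=-1→OXX./OX.O; (1,2)=-1→OXX./.XOO
ply 4, X at OXXO/.X.O | (1,0)=+0→OXXO/XX.O*; (1,2)=+0→OXXO/.XXO
ply 5, O at OXXO/XX.O | (1,2)=+0→OXXO/XXOO*
ply 6: OXXO/XXOO is terminal +0 (X); from .X../.X.O depth 5

PV length from [.X../.X.O]: 5 plies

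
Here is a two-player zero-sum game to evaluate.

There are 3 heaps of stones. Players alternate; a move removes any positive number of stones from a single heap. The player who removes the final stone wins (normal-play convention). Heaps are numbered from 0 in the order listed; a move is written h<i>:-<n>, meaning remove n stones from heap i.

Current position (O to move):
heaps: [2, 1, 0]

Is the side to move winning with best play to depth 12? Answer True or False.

O winning at [(2,1,0)]: True

[(2,1,0)] O move#1: h0:-1:+1/(1,1,0)*, h0:-2:-1/(0,1,0), h1:-1:-1/(2,0,0)
[(1,1,0)] X move#2: h0:-1:-1/(0,1,0)*, h1:-1:-1/(1,0,0)
[(0,1,0)] O move#3: h1:-1:+1/(0,0,0)*
[(0,0,0)] end (terminal -1, X#4); searched (2,1,0) to 12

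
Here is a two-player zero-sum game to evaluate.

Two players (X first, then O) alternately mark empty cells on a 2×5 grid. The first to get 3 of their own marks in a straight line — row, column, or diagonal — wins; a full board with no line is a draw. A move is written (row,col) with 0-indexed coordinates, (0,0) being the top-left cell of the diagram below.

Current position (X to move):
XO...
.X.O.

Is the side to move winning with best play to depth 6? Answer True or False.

X winning at [XO.../.X.O.]: False

ply 1, X at XO.../.X.O. | (0,2)=+0→XOX../.X.O.*; (0,3)=+0→XO.X./.X.O.; (0,4)=+0→XO..X/.X.O.; (1,0)=+0→XO.../XX.O.; (1,2)=+0→XO.../.XXO.; (1,4)=+0→XO.../.X.OX
ply 2, O at XOX../.X.O. | (0,3)=+0→XOXO./.X.O.*; (0,4)=+0→XOX.O/.X.O.; (1,0)=+0→XOX../OX.O.; (1,2)=+0→XOX../.XOO.; (1,4)=+0→XOX../.X.OO
ply 3, X at XOXO./.X.O. | (0,4)=+0→XOXOX/.X.O.*; (1,0)=+0→XOXO./XX.O.; (1,2)=+0→XOXO./.XXO.; (1,4)=+0→XOXO./.X.OX
ply 4, O at XOXOX/.X.O. | (1,0)=+0→XOXOX/OX.O.*; (1,2)=+0→XOXOX/.XOO.; (1,4)=+0→XOXOX/.X.OO
ply 5, X at XOXOX/OX.O. | (1,2)=+0→XOXOX/OXXO.*; (1,4)=+0→XOXOX/OX.OX
ply 6, O at XOXOX/OXXO. | (1,4)=+0→XOXOX/OXXOO*
ply 7: XOXOX/OXXOO is terminal +0 (X); from XO.../.X.O. depth 6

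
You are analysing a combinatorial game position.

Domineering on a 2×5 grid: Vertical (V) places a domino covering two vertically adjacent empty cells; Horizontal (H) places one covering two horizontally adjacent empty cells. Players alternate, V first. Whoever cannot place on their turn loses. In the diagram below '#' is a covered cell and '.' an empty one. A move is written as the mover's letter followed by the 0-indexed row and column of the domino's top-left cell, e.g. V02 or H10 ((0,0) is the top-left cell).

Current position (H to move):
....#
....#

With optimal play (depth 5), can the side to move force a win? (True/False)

ply 1, H at ....#/....# | H00=-1→##..#/....#; H01=+1→.##.#/....#*; H02=-1→..###/....#; H10=-1→....#/##..#; H11=+1→....#/.##.#; H12=-1→....#/..###
ply 2, V at .##.#/....# | V00=-1→###.#/#...#*; V03=-1→.####/...##
ply 3, H at ###.#/#...# | H11=-1→###.#/###.#; H12=+1→###.#/#.###*
ply 4: ###.#/#.### is terminal -1 (V); from ....#/....# depth 5

H winning at [....#/....#]: True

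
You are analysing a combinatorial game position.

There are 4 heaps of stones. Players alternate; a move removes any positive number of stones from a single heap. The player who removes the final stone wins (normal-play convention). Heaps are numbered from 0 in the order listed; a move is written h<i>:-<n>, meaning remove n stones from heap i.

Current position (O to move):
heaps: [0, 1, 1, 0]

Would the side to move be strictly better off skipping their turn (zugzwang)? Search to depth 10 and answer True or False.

p1 O@[(0,1,1,0)]: h1:-1[(0,0,1,0)]-1* h2:-1[(0,1,0,0)]-1
p2 X@[(0,0,1,0)]: h2:-1[(0,0,0,0)]+1*
p3 O@[(0,0,0,0)] terminal -1; root [(0,1,1,0)] d10
pass branch (X moves first from the same position):
  | p1 X@[(0,1,1,0)]: h1:-1[(0,0,1,0)]-1* h2:-1[(0,1,0,0)]-1
  | p2 O@[(0,0,1,0)]: h2:-1[(0,0,0,0)]+1*
  | p3 X@[(0,0,0,0)] terminal -1; root [(0,1,1,0)] d10
O moving scores -1; O passing scores +1

zugzwang((0,1,1,0), O) = True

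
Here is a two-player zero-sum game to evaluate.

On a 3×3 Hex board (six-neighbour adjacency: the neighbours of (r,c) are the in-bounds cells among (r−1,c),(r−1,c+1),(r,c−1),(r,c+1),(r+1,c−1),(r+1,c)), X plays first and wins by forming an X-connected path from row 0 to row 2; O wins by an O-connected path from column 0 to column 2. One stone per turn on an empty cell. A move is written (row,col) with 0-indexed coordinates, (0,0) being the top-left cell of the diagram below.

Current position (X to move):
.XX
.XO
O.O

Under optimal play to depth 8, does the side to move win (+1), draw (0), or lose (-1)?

p1 X@[.XX/.XO/O.O]: (0,0)[XXX/.XO/O.O]-1 (1,0)[.XX/XXO/O.O]-1 (2,1)[.XX/.XO/OXO]+1*
p2 O@[.XX/.XO/OXO] terminal -1; root [.XX/.XO/O.O] d8

value(.XX/.XO/O.O, X) = +1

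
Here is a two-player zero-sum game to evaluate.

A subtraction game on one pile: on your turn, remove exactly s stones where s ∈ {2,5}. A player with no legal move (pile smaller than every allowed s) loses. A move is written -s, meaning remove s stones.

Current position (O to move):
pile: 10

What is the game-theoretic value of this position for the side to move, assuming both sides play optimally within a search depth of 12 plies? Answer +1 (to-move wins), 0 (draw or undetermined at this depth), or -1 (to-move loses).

value(10, O) = +1

ply 1, O at 10 | -2=+1→8*; -5=-1→5
ply 2, X at 8 | -2=-1→6*; -5=-1→3
ply 3, O at 6 | -2=+1→4*; -5=+1→1
ply 4, X at 4 | -2=-1→2*
ply 5, O at 2 | -2=+1→0*
ply 6: 0 is terminal -1 (X); from 10 depth 12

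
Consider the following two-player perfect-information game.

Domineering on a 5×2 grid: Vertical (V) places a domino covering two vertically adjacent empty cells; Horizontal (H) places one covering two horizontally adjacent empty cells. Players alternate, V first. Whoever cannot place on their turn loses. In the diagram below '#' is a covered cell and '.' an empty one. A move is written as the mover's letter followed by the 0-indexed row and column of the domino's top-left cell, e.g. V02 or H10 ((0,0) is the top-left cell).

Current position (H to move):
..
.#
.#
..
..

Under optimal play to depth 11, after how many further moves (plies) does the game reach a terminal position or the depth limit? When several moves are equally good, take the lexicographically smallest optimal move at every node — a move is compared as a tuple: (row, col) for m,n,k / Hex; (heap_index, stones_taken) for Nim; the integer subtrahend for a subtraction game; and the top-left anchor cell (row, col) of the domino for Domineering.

ply 1, H at ../.#/.#/../.. | H00=-1→##/.#/.#/../..; H30=+1→../.#/.#/##/..*; H40=+1→../.#/.#/../##
ply 2, V at ../.#/.#/##/.. | V00=-1→#./##/.#/##/..*; V10=-1→../##/##/##/..
ply 3, H at #./##/.#/##/.. | H40=+1→#./##/.#/##/##*
ply 4: #./##/.#/##/## is terminal -1 (V); from ../.#/.#/../.. depth 11

PV length from [../.#/.#/../..]: 3 plies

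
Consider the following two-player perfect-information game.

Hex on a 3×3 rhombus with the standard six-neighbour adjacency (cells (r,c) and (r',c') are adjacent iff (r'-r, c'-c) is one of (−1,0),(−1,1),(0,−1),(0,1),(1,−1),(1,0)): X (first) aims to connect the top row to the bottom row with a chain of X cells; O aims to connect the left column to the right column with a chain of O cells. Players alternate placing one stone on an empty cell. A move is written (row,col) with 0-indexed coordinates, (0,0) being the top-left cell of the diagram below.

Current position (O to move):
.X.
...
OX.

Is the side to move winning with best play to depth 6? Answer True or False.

O winning at [.X./.../OX.]: True

p1 O@[.X./.../OX.]: (0,0)[OX./.../OX.]-1 (0,2)[.XO/.../OX.]-1 (1,0)[.X./O../OX.]-1 (1,1)[.X./.O./OX.]+1* (1,2)[.X./..O/OX.]-1 (2,2)[.X./.../OXO]-1
p2 X@[.X./.O./OX.]: (0,0)[XX./.O./OX.]-1* (0,2)[.XX/.O./OX.]-1 (1,0)[.X./XO./OX.]-1 (1,2)[.X./.OX/OX.]-1 (2,2)[.X./.O./OXX]-1
p3 O@[XX./.O./OX.]: (0,2)[XXO/.O./OX.]+1* (1,0)[XX./OO./OX.]+1 (1,2)[XX./.OO/OX.]+1 (2,2)[XX./.O./OXO]+1
p4 X@[XXO/.O./OX.] terminal -1; root [.X./.../OX.] d6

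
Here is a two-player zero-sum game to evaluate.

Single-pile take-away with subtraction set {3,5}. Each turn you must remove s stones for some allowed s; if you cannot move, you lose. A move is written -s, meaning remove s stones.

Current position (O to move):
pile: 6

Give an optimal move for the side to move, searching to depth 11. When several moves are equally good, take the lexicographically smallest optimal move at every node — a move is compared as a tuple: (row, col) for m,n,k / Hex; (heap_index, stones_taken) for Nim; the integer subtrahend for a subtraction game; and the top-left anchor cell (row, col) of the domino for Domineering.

ply 1, O at 6 | -3=-1→3; -5=+1→1*
ply 2: 1 is terminal -1 (X); from 6 depth 11

O's best at [6]: -5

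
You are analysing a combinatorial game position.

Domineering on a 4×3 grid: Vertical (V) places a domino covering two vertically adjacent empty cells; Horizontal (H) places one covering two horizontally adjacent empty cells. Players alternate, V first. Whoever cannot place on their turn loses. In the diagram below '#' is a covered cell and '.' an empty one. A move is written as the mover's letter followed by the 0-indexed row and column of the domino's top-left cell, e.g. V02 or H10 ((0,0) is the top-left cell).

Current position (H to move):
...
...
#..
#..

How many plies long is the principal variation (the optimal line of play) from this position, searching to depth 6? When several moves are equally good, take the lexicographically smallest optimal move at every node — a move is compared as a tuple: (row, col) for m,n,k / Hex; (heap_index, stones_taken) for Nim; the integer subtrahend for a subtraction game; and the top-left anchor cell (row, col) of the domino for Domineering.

PV length from [.../.../#../#..]: 4 plies

ply 1, H at .../.../#../#.. | H00=-1→##./.../#../#..*; H01=-1→.##/.../#../#..; H10=-1→.../##./#../#..; H11=-1→.../.##/#../#..; H21=-1→.../.../###/#..; H31=-1→.../.../#../###
ply 2, V at ##./.../#../#.. | V02=-1→###/..#/#../#..; V11=+1→##./.#./##./#..*; V12=+1→##./..#/#.#/#..; V21=+1→##./.../##./##.; V22=+1→##./.../#.#/#.#
ply 3, H at ##./.#./##./#.. | H31=-1→##./.#./##./###*
ply 4, V at ##./.#./##./### | V02=+1→###/.##/##./###*; V12=+1→##./.##/###/###
ply 5: ###/.##/##./### is terminal -1 (H); from .../.../#../#.. depth 6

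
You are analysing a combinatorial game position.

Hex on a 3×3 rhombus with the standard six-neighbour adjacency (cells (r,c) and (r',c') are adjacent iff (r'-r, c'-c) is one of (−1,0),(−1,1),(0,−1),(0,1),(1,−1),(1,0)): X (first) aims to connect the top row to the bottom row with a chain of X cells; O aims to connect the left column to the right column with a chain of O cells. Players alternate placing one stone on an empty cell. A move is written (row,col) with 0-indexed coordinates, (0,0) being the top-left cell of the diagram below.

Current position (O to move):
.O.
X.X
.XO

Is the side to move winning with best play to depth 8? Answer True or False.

O winning at [.O./X.X/.XO]: False

p1 O@[.O./X.X/.XO]: (0,0)[OO./X.X/.XO]-1* (0,2)[.OO/X.X/.XO]-1 (1,1)[.O./XOX/.XO]-1 (2,0)[.O./X.X/OXO]-1
p2 X@[OO./X.X/.XO]: (0,2)[OOX/X.X/.XO]+1* (1,1)[OO./XXX/.XO]-1 (2,0)[OO./X.X/XXO]-1
p3 O@[OOX/X.X/.XO] terminal -1; root [.O./X.X/.XO] d8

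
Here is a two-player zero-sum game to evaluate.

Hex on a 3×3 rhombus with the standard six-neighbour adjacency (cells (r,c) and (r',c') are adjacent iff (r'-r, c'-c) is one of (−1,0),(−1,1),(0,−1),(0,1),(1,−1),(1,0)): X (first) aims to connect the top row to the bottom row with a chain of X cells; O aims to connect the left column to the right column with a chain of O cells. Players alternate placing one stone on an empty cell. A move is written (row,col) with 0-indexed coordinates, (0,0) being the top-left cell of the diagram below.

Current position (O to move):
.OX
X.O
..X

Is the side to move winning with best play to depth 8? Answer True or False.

p1 O@[.OX/X.O/..X]: (0,0)[OOX/X.O/..X]-1 (1,1)[.OX/XOO/..X]+1* (2,0)[.OX/X.O/O.X]+1 (2,1)[.OX/X.O/.OX]-1
p2 X@[.OX/XOO/..X]: (0,0)[XOX/XOO/..X]-1* (2,0)[.OX/XOO/X.X]-1 (2,1)[.OX/XOO/.XX]-1
p3 O@[XOX/XOO/..X]: (2,0)[XOX/XOO/O.X]+1* (2,1)[XOX/XOO/.OX]-1
p4 X@[XOX/XOO/O.X] terminal -1; root [.OX/X.O/..X] d8

O winning at [.OX/X.O/..X]: True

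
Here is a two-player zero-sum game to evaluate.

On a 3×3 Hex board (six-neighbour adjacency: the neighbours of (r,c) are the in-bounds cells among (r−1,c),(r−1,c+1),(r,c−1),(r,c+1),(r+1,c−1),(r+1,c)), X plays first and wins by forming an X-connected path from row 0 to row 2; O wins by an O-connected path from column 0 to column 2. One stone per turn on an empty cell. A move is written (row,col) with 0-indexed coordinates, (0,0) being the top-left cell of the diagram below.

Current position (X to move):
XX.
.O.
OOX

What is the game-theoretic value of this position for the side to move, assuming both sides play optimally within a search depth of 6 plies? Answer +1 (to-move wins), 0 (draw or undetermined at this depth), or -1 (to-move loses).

value(XX./.O./OOX, X) = -1

[XX./.O./OOX] X move#1: (0,2):-1/XXX/.O./OOX*, (1,0):-1/XX./XO./OOX, (1,2):-1/XX./.OX/OOX
[XXX/.O./OOX] O move#2: (1,0):-1/XXX/OO./OOX, (1,2):+1/XXX/.OO/OOX*
[XXX/.OO/OOX] end (terminal -1, X#3); searched XX./.O./OOX to 6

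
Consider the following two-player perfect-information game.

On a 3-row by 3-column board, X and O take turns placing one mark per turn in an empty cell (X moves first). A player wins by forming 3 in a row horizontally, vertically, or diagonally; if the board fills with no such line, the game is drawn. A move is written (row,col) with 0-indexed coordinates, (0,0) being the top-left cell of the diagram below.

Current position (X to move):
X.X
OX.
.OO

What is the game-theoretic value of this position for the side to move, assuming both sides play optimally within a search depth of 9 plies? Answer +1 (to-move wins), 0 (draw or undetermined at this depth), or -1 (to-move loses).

ply 1, X at X.X/OX./.OO | (0,1)=+1→XXX/OX./.OO*; (1,2)=-1→X.X/OXX/.OO; (2,0)=+1→X.X/OX./XOO
ply 2: XXX/OX./.OO is terminal -1 (O); from X.X/OX./.OO depth 9

value(X.X/OX./.OO, X) = +1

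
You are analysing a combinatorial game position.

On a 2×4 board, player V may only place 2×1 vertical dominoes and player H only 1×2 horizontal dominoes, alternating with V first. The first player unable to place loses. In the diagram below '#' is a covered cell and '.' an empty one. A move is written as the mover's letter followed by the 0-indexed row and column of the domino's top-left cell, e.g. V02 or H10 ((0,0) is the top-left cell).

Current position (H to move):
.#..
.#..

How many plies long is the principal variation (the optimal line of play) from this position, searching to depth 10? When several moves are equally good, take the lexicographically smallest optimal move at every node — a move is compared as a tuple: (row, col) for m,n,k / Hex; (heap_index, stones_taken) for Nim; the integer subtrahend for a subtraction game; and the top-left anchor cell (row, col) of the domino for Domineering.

PV length from [.#../.#..]: 3 plies

p1 H@[.#../.#..]: H02[.###/.#..]+1* H12[.#../.###]+1
p2 V@[.###/.#..]: V00[####/##..]-1*
p3 H@[####/##..]: H12[####/####]+1*
p4 V@[####/####] terminal -1; root [.#../.#..] d10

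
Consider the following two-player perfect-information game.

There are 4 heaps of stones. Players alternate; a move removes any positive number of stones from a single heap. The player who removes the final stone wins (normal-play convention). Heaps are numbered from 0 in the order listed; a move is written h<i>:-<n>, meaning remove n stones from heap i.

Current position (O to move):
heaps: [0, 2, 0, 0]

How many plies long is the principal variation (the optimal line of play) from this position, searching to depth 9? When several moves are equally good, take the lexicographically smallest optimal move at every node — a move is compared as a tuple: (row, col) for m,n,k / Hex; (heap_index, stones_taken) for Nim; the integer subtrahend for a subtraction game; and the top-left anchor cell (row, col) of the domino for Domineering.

p1 O@[(0,2,0,0)]: h1:-1[(0,1,0,0)]-1 h1:-2[(0,0,0,0)]+1*
p2 X@[(0,0,0,0)] terminal -1; root [(0,2,0,0)] d9

PV length from [(0,2,0,0)]: 1 ply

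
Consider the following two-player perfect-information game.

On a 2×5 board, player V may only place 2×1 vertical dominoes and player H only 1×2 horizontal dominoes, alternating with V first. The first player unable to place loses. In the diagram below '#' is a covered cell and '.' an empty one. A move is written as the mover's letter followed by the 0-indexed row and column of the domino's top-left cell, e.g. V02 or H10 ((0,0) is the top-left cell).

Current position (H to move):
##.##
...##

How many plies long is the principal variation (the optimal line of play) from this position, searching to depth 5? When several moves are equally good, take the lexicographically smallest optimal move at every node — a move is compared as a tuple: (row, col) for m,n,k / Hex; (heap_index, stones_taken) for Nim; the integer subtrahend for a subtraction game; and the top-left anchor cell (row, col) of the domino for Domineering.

PV length from [##.##/...##]: 1 ply

p1 H@[##.##/...##]: H10[##.##/##.##]-1 H11[##.##/.####]+1*
p2 V@[##.##/.####] terminal -1; root [##.##/...##] d5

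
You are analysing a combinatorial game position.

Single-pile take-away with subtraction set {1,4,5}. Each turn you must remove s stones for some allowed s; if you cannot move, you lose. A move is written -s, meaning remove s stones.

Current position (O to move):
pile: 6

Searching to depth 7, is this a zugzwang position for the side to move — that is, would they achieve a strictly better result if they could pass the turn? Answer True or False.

[6] O move#1: -1:-1/5, -4:+1/2*, -5:-1/1
[2] X move#2: -1:-1/1*
[1] O move#3: -1:+1/0*
[0] end (terminal -1, X#4); searched 6 to 7
suppose O passes — search the same position with X to move:
pass> [6] X move#1: -1:-1/5, -4:+1/2*, -5:-1/1
pass> [2] O move#2: -1:-1/1*
pass> [1] X move#3: -1:+1/0*
pass> [0] end (terminal -1, O#4); searched 6 to 7
for O: play +1, pass -1

zugzwang(6, O) = False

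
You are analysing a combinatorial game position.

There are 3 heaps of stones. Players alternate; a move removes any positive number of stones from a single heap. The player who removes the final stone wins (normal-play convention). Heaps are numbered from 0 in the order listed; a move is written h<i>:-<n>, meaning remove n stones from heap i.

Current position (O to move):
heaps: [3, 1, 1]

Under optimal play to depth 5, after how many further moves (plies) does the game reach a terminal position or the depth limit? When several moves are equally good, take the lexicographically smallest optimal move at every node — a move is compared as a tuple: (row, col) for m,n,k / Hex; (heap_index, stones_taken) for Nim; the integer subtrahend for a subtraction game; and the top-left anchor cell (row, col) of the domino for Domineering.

PV length from [(3,1,1)]: 3 plies

[(3,1,1)] O move#1: h0:-1:-1/(2,1,1), h0:-2:-1/(1,1,1), h0:-3:+1/(0,1,1)*, h1:-1:-1/(3,0,1), h2:-1:-1/(3,1,0)
[(0,1,1)] X move#2: h1:-1:-1/(0,0,1)*, h2:-1:-1/(0,1,0)
[(0,0,1)] O move#3: h2:-1:+1/(0,0,0)*
[(0,0,0)] end (terminal -1, X#4); searched (3,1,1) to 5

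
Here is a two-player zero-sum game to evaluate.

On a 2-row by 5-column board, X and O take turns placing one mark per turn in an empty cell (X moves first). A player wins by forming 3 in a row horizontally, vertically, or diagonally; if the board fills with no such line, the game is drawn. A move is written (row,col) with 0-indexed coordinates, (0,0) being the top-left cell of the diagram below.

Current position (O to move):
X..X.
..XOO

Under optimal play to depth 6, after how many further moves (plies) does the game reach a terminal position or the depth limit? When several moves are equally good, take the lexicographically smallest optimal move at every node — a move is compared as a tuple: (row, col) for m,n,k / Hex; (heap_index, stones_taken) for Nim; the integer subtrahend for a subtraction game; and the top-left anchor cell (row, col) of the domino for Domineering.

[X..X./..XOO] O move#1: (0,1):+0/XO.X./..XOO*, (0,2):+0/X.OX./..XOO, (0,4):+0/X..XO/..XOO, (1,0):-1/X..X./O.XOO, (1,1):-1/X..X./.OXOO
[XO.X./..XOO] X move#2: (0,2):+0/XOXX./..XOO*, (0,4):+0/XO.XX/..XOO, (1,0):+0/XO.X./X.XOO, (1,1):+0/XO.X./.XXOO
[XOXX./..XOO] O move#3: (0,4):+0/XOXXO/..XOO*, (1,0):-1/XOXX./O.XOO, (1,1):-1/XOXX./.OXOO
[XOXXO/..XOO] X move#4: (1,0):+0/XOXXO/X.XOO*, (1,1):+0/XOXXO/.XXOO
[XOXXO/X.XOO] O move#5: (1,1):+0/XOXXO/XOXOO*
[XOXXO/XOXOO] end (terminal +0, X#6); searched X..X./..XOO to 6

PV length from [X..X./..XOO]: 5 plies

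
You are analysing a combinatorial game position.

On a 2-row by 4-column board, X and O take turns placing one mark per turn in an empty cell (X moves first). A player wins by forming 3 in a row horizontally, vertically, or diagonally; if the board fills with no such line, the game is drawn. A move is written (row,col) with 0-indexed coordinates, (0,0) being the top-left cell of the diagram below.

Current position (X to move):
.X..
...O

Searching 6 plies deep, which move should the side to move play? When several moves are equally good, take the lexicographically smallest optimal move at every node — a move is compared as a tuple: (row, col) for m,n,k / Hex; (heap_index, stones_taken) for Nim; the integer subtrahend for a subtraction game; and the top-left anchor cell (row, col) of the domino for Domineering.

ply 1, X at .X../...O | (0,0)=+0→XX../...O; (0,2)=+1→.XX./...O*; (0,3)=+0→.X.X/...O; (1,0)=+0→.X../X..O; (1,1)=+0→.X../.X.O; (1,2)=+0→.X../..XO
ply 2, O at .XX./...O | (0,0)=-1→OXX./...O*; (0,3)=-1→.XXO/...O; (1,0)=-1→.XX./O..O; (1,1)=-1→.XX./.O.O; (1,2)=-1→.XX./..OO
ply 3, X at OXX./...O | (0,3)=+1→OXXX/...O*; (1,0)=+0→OXX./X..O; (1,1)=+0→OXX./.X.O; (1,2)=+0→OXX./..XO
ply 4: OXXX/...O is terminal -1 (O); from .X../...O depth 6

X's best at [.X../...O]: (0,2)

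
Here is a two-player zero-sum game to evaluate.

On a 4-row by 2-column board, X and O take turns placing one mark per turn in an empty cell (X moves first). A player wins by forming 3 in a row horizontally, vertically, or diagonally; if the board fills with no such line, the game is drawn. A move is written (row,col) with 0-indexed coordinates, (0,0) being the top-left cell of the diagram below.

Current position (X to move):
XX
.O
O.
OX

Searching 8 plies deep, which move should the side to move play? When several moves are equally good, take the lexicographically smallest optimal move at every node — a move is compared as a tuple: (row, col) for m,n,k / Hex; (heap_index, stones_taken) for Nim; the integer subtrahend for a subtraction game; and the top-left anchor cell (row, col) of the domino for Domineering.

X's best at [XX/.O/O./OX]: (1,0)

ply 1, X at XX/.O/O./OX | (1,0)=+0→XX/XO/O./OX*; (2,1)=-1→XX/.O/OX/OX
ply 2, O at XX/XO/O./OX | (2,1)=+0→XX/XO/OO/OX*
ply 3: XX/XO/OO/OX is terminal +0 (X); from XX/.O/O./OX depth 8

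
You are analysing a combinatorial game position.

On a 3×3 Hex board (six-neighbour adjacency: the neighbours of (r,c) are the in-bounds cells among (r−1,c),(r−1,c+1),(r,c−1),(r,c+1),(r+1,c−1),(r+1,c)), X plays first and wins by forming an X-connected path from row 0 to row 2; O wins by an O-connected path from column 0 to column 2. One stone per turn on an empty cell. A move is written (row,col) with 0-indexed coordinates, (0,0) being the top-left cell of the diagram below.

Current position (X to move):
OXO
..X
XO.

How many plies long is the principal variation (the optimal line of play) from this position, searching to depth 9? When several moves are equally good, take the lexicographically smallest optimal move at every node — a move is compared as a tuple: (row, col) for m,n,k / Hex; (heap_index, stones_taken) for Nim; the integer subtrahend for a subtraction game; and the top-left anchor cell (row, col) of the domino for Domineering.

[OXO/..X/XO.] X move#1: (1,0):+1/OXO/X.X/XO.*, (1,1):+1/OXO/.XX/XO., (2,2):+1/OXO/..X/XOX
[OXO/X.X/XO.] end (terminal -1, O#2); searched OXO/..X/XO. to 9

PV length from [OXO/..X/XO.]: 1 ply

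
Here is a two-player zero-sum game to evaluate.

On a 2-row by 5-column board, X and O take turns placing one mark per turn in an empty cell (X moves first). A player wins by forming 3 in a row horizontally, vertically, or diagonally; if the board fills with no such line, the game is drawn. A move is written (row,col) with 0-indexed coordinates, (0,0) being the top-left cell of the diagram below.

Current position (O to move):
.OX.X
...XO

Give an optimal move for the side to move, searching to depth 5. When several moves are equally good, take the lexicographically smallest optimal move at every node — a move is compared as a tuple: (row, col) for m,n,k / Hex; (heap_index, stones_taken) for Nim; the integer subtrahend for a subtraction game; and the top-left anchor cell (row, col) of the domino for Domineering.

O's best at [.OX.X/...XO]: (0,3)

ply 1, O at .OX.X/...XO | (0,0)=-1→OOX.X/...XO; (0,3)=+0→.OXOX/...XO*; (1,0)=-1→.OX.X/O..XO; (1,1)=-1→.OX.X/.O.XO; (1,2)=-1→.OX.X/..OXO
ply 2, X at .OXOX/...XO | (0,0)=+0→XOXOX/...XO*; (1,0)=+0→.OXOX/X..XO; (1,1)=+0→.OXOX/.X.XO; (1,2)=+0→.OXOX/..XXO
ply 3, O at XOXOX/...XO | (1,0)=+0→XOXOX/O..XO*; (1,1)=+0→XOXOX/.O.XO; (1,2)=+0→XOXOX/..OXO
ply 4, X at XOXOX/O..XO | (1,1)=+0→XOXOX/OX.XO*; (1,2)=+0→XOXOX/O.XXO
ply 5, O at XOXOX/OX.XO | (1,2)=+0→XOXOX/OXOXO*
ply 6: XOXOX/OXOXO is terminal +0 (X); from .OX.X/...XO depth 5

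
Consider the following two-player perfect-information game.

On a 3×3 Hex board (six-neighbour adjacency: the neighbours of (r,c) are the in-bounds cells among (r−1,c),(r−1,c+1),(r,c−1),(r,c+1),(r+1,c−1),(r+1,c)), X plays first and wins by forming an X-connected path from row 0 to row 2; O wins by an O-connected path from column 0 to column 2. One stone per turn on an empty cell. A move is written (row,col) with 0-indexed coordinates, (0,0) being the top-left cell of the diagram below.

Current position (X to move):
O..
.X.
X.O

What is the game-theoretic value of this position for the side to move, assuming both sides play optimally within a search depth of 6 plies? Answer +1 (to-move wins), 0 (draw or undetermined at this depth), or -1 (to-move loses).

value(O../.X./X.O, X) = +1

ply 1, X at O../.X./X.O | (0,1)=+1→OX./.X./X.O*; (0,2)=+1→O.X/.X./X.O; (1,0)=+1→O../XX./X.O; (1,2)=+1→O../.XX/X.O; (2,1)=+1→O../.X./XXO
ply 2: OX./.X./X.O is terminal -1 (O); from O../.X./X.O depth 6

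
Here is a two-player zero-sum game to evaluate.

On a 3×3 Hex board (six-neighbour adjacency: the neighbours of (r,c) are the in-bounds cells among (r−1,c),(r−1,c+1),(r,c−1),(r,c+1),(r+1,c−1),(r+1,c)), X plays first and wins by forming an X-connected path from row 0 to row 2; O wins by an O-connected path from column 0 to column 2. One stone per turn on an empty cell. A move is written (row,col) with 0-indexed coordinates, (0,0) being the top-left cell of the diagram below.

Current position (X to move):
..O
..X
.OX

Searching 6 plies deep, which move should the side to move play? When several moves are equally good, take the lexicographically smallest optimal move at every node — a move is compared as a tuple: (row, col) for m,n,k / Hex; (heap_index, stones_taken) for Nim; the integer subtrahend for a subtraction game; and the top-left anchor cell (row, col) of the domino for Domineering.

[..O/..X/.OX] X move#1: (0,0):-1/X.O/..X/.OX, (0,1):-1/.XO/..X/.OX, (1,0):+1/..O/X.X/.OX*, (1,1):-1/..O/.XX/.OX, (2,0):-1/..O/..X/XOX
[..O/X.X/.OX] O move#2: (0,0):-1/O.O/X.X/.OX*, (0,1):-1/.OO/X.X/.OX, (1,1):-1/..O/XOX/.OX, (2,0):-1/..O/X.X/OOX
[O.O/X.X/.OX] X move#3: (0,1):+1/OXO/X.X/.OX*, (1,1):-1/O.O/XXX/.OX, (2,0):-1/O.O/X.X/XOX
[OXO/X.X/.OX] O move#4: (1,1):-1/OXO/XOX/.OX*, (2,0):-1/OXO/X.X/OOX
[OXO/XOX/.OX] X move#5: (2,0):+1/OXO/XOX/XOX*
[OXO/XOX/XOX] end (terminal -1, O#6); searched ..O/..X/.OX to 6

X's best at [..O/..X/.OX]: (1,0)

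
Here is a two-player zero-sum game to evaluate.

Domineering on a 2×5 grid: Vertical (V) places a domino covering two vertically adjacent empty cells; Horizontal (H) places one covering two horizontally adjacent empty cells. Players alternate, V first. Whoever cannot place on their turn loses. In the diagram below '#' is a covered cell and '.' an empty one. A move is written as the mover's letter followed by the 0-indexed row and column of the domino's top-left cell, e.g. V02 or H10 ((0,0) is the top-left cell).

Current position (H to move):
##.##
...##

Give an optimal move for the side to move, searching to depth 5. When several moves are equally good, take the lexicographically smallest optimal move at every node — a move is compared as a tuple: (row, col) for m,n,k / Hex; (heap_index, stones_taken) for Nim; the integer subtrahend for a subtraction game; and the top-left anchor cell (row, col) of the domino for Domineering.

ply 1, H at ##.##/...## | H10=-1→##.##/##.##; H11=+1→##.##/.####*
ply 2: ##.##/.#### is terminal -1 (V); from ##.##/...## depth 5

H's best at [##.##/...##]: H11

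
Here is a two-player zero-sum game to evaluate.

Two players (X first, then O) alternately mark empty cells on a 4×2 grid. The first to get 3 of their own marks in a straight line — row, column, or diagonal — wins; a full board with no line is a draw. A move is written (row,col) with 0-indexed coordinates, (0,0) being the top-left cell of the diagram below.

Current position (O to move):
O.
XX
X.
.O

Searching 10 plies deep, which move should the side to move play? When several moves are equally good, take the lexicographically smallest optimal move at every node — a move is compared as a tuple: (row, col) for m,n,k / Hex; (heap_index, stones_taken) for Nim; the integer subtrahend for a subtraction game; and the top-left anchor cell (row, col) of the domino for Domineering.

O's best at [O./XX/X./.O]: (3,0)

[O./XX/X./.O] O move#1: (0,1):-1/OO/XX/X./.O, (2,1):-1/O./XX/XO/.O, (3,0):+0/O./XX/X./OO*
[O./XX/X./OO] X move#2: (0,1):+0/OX/XX/X./OO*, (2,1):+0/O./XX/XX/OO
[OX/XX/X./OO] O move#3: (2,1):+0/OX/XX/XO/OO*
[OX/XX/XO/OO] end (terminal +0, X#4); searched O./XX/X./.O to 10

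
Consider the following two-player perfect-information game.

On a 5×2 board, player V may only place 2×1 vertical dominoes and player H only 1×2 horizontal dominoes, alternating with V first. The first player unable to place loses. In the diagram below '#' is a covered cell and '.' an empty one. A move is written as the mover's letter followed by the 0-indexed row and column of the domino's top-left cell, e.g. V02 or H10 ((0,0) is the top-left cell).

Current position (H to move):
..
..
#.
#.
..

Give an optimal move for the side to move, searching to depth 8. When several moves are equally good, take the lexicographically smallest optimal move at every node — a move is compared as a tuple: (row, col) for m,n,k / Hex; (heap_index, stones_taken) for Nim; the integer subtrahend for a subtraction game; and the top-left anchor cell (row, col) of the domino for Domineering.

H's best at [../../#./#./..]: H00

ply 1, H at ../../#./#./.. | H00=+1→##/../#./#./..*; H10=+1→../##/#./#./..; H40=-1→../../#./#./##
ply 2, V at ##/../#./#./.. | V11=-1→##/.#/##/#./..*; V21=-1→##/../##/##/..; V31=-1→##/../#./##/.#
ply 3, H at ##/.#/##/#./.. | H40=+1→##/.#/##/#./##*
ply 4: ##/.#/##/#./## is terminal -1 (V); from ../../#./#./.. depth 8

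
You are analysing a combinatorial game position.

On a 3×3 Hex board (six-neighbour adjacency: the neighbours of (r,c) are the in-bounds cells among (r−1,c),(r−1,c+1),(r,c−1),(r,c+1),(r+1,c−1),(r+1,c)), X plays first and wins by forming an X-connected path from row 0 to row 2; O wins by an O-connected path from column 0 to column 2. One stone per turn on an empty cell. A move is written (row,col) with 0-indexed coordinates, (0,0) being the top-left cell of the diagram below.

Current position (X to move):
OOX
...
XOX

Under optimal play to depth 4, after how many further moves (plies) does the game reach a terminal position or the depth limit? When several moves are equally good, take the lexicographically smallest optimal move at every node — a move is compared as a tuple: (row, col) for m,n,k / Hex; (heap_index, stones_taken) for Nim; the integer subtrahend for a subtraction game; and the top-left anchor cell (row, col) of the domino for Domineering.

PV length from [OOX/.../XOX]: 3 plies

p1 X@[OOX/.../XOX]: (1,0)[OOX/X../XOX]+1* (1,1)[OOX/.X./XOX]+1 (1,2)[OOX/..X/XOX]+1
p2 O@[OOX/X../XOX]: (1,1)[OOX/XO./XOX]-1* (1,2)[OOX/X.O/XOX]-1
p3 X@[OOX/XO./XOX]: (1,2)[OOX/XOX/XOX]+1*
p4 O@[OOX/XOX/XOX] terminal -1; root [OOX/.../XOX] d4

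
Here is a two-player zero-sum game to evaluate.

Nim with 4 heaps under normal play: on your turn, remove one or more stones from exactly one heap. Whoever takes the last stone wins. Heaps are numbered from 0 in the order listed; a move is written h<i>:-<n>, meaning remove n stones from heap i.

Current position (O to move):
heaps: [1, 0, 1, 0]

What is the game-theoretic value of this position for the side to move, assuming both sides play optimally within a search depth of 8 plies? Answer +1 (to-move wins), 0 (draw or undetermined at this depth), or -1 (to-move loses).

value((1,0,1,0), O) = -1

ply 1, O at (1,0,1,0) | h0:-1=-1→(0,0,1,0)*; h2:-1=-1→(1,0,0,0)
ply 2, X at (0,0,1,0) | h2:-1=+1→(0,0,0,0)*
ply 3: (0,0,0,0) is terminal -1 (O); from (1,0,1,0) depth 8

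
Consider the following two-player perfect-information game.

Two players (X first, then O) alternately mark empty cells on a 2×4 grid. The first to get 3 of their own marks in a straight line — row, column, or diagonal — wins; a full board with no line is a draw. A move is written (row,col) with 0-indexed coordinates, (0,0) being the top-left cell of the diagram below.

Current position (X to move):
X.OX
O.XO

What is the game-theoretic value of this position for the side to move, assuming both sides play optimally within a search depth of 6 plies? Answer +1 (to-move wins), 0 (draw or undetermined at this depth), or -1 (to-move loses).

[X.OX/O.XO] X move#1: (0,1):+0/XXOX/O.XO*, (1,1):+0/X.OX/OXXO
[XXOX/O.XO] O move#2: (1,1):+0/XXOX/OOXO*
[XXOX/OOXO] end (terminal +0, X#3); searched X.OX/O.XO to 6

value(X.OX/O.XO, X) = 0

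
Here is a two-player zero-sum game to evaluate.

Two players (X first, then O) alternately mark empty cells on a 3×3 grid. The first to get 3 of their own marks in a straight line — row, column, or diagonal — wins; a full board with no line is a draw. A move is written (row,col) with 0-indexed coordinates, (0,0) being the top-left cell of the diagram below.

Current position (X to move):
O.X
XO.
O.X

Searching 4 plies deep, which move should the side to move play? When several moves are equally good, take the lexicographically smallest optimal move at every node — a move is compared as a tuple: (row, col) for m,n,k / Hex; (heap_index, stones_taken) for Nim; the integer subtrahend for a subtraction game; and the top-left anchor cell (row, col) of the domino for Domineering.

X's best at [O.X/XO./O.X]: (1,2)

ply 1, X at O.X/XO./O.X | (0,1)=+0→OXX/XO./O.X; (1,2)=+1→O.X/XOX/O.X*; (2,1)=+0→O.X/XO./OXX
ply 2: O.X/XOX/O.X is terminal -1 (O); from O.X/XO./O.X depth 4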